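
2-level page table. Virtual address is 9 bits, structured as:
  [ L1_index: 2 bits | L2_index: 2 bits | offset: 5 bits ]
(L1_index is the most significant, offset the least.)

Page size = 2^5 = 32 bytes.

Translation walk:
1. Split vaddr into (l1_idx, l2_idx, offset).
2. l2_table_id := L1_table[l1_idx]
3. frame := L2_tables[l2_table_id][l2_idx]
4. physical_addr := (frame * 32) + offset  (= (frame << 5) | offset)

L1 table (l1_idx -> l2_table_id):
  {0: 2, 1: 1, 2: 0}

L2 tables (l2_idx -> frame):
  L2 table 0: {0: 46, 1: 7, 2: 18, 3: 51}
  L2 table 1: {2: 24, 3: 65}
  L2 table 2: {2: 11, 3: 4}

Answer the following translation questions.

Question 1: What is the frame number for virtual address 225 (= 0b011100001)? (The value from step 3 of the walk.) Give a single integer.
vaddr = 225: l1_idx=1, l2_idx=3
L1[1] = 1; L2[1][3] = 65

Answer: 65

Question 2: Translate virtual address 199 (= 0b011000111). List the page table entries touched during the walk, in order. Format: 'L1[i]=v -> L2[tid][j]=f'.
vaddr = 199 = 0b011000111
Split: l1_idx=1, l2_idx=2, offset=7

Answer: L1[1]=1 -> L2[1][2]=24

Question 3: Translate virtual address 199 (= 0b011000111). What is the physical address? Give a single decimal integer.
vaddr = 199 = 0b011000111
Split: l1_idx=1, l2_idx=2, offset=7
L1[1] = 1
L2[1][2] = 24
paddr = 24 * 32 + 7 = 775

Answer: 775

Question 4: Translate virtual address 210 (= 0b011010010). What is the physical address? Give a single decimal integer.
vaddr = 210 = 0b011010010
Split: l1_idx=1, l2_idx=2, offset=18
L1[1] = 1
L2[1][2] = 24
paddr = 24 * 32 + 18 = 786

Answer: 786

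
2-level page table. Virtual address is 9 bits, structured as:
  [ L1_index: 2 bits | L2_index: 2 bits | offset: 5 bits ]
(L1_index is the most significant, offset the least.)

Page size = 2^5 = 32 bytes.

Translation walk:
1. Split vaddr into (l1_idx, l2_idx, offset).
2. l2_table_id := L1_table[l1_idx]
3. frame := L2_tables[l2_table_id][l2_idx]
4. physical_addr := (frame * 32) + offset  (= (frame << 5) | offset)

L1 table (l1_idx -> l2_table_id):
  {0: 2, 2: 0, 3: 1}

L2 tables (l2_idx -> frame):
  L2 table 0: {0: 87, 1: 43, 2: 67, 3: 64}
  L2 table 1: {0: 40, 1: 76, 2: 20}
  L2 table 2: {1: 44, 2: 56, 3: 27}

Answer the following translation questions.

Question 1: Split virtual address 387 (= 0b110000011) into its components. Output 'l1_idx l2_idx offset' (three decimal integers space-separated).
Answer: 3 0 3

Derivation:
vaddr = 387 = 0b110000011
  top 2 bits -> l1_idx = 3
  next 2 bits -> l2_idx = 0
  bottom 5 bits -> offset = 3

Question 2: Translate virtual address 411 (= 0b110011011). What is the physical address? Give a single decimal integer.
vaddr = 411 = 0b110011011
Split: l1_idx=3, l2_idx=0, offset=27
L1[3] = 1
L2[1][0] = 40
paddr = 40 * 32 + 27 = 1307

Answer: 1307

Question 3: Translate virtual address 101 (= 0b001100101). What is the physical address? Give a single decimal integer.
Answer: 869

Derivation:
vaddr = 101 = 0b001100101
Split: l1_idx=0, l2_idx=3, offset=5
L1[0] = 2
L2[2][3] = 27
paddr = 27 * 32 + 5 = 869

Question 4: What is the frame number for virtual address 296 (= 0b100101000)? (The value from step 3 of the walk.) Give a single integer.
vaddr = 296: l1_idx=2, l2_idx=1
L1[2] = 0; L2[0][1] = 43

Answer: 43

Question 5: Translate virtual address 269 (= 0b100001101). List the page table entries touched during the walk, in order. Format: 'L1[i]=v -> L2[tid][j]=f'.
Answer: L1[2]=0 -> L2[0][0]=87

Derivation:
vaddr = 269 = 0b100001101
Split: l1_idx=2, l2_idx=0, offset=13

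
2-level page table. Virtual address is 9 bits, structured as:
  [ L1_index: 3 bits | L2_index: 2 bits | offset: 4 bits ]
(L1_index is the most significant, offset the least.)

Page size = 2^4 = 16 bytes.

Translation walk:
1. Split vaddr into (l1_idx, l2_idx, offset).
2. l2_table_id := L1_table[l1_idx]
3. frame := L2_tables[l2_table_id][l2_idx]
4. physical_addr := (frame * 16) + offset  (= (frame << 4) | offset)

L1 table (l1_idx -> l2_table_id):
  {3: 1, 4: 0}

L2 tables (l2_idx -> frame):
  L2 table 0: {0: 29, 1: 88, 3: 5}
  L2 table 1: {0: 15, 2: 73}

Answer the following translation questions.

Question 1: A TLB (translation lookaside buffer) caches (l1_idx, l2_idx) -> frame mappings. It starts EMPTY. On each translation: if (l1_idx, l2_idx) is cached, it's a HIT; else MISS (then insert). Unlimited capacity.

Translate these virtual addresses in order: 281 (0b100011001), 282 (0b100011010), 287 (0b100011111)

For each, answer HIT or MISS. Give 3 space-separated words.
vaddr=281: (4,1) not in TLB -> MISS, insert
vaddr=282: (4,1) in TLB -> HIT
vaddr=287: (4,1) in TLB -> HIT

Answer: MISS HIT HIT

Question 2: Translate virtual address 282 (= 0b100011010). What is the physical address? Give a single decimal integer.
vaddr = 282 = 0b100011010
Split: l1_idx=4, l2_idx=1, offset=10
L1[4] = 0
L2[0][1] = 88
paddr = 88 * 16 + 10 = 1418

Answer: 1418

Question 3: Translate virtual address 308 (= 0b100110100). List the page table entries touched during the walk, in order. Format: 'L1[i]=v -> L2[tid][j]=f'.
Answer: L1[4]=0 -> L2[0][3]=5

Derivation:
vaddr = 308 = 0b100110100
Split: l1_idx=4, l2_idx=3, offset=4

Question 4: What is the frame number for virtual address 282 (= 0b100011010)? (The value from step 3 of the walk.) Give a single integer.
vaddr = 282: l1_idx=4, l2_idx=1
L1[4] = 0; L2[0][1] = 88

Answer: 88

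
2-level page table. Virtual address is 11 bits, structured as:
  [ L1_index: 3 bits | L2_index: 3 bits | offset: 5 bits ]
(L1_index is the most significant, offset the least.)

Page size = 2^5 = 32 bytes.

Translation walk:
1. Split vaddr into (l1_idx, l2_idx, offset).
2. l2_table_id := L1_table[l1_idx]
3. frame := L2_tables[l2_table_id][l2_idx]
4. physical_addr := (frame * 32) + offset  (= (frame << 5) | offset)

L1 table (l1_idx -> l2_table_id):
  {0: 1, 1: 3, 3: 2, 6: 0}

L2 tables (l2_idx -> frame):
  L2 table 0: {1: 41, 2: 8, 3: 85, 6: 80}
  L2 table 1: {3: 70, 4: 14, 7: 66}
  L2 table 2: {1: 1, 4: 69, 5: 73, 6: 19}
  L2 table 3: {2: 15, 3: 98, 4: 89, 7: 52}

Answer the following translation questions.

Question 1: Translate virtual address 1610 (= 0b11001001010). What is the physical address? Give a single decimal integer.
Answer: 266

Derivation:
vaddr = 1610 = 0b11001001010
Split: l1_idx=6, l2_idx=2, offset=10
L1[6] = 0
L2[0][2] = 8
paddr = 8 * 32 + 10 = 266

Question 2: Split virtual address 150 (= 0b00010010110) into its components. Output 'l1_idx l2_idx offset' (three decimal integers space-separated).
vaddr = 150 = 0b00010010110
  top 3 bits -> l1_idx = 0
  next 3 bits -> l2_idx = 4
  bottom 5 bits -> offset = 22

Answer: 0 4 22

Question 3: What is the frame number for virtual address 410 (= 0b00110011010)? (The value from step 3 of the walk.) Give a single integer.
Answer: 89

Derivation:
vaddr = 410: l1_idx=1, l2_idx=4
L1[1] = 3; L2[3][4] = 89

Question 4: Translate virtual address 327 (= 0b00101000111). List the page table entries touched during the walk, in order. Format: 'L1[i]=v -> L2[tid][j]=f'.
vaddr = 327 = 0b00101000111
Split: l1_idx=1, l2_idx=2, offset=7

Answer: L1[1]=3 -> L2[3][2]=15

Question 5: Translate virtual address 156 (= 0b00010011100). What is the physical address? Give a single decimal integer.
Answer: 476

Derivation:
vaddr = 156 = 0b00010011100
Split: l1_idx=0, l2_idx=4, offset=28
L1[0] = 1
L2[1][4] = 14
paddr = 14 * 32 + 28 = 476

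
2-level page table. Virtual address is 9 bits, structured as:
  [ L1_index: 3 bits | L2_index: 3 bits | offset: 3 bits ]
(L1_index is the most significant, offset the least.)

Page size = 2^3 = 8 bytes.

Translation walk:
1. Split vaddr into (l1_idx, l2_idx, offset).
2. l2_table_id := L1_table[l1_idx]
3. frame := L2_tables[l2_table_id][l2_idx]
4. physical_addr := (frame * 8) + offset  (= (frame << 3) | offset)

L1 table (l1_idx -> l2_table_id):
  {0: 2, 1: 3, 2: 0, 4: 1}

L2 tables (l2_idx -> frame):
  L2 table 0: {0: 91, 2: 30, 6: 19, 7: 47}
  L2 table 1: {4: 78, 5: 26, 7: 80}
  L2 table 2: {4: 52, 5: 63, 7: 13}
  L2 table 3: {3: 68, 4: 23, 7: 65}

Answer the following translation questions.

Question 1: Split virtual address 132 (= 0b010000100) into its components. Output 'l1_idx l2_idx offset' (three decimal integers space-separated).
Answer: 2 0 4

Derivation:
vaddr = 132 = 0b010000100
  top 3 bits -> l1_idx = 2
  next 3 bits -> l2_idx = 0
  bottom 3 bits -> offset = 4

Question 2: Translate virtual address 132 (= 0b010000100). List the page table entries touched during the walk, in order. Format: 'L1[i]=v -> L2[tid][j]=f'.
Answer: L1[2]=0 -> L2[0][0]=91

Derivation:
vaddr = 132 = 0b010000100
Split: l1_idx=2, l2_idx=0, offset=4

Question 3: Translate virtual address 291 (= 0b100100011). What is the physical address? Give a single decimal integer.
Answer: 627

Derivation:
vaddr = 291 = 0b100100011
Split: l1_idx=4, l2_idx=4, offset=3
L1[4] = 1
L2[1][4] = 78
paddr = 78 * 8 + 3 = 627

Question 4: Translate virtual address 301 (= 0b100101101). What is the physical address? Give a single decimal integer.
vaddr = 301 = 0b100101101
Split: l1_idx=4, l2_idx=5, offset=5
L1[4] = 1
L2[1][5] = 26
paddr = 26 * 8 + 5 = 213

Answer: 213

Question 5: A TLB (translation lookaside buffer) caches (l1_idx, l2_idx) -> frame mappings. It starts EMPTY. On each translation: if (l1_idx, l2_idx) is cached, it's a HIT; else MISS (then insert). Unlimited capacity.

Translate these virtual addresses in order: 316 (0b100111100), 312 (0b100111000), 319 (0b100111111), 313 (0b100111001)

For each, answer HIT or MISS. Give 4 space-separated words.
vaddr=316: (4,7) not in TLB -> MISS, insert
vaddr=312: (4,7) in TLB -> HIT
vaddr=319: (4,7) in TLB -> HIT
vaddr=313: (4,7) in TLB -> HIT

Answer: MISS HIT HIT HIT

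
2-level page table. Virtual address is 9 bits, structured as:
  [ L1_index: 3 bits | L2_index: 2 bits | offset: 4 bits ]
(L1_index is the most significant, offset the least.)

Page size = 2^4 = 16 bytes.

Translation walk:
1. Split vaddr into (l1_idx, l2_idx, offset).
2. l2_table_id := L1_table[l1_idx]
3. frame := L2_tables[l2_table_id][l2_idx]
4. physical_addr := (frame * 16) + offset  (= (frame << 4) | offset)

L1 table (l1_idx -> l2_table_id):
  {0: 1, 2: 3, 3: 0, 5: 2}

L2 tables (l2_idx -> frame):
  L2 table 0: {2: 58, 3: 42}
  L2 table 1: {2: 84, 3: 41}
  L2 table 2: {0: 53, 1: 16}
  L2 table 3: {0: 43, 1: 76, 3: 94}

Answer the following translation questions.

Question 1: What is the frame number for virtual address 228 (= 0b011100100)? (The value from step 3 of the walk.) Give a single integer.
vaddr = 228: l1_idx=3, l2_idx=2
L1[3] = 0; L2[0][2] = 58

Answer: 58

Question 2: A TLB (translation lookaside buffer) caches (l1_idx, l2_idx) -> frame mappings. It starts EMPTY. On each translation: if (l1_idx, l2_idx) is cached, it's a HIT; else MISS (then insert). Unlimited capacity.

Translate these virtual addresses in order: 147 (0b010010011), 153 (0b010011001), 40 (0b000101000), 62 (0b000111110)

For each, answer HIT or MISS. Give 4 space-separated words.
vaddr=147: (2,1) not in TLB -> MISS, insert
vaddr=153: (2,1) in TLB -> HIT
vaddr=40: (0,2) not in TLB -> MISS, insert
vaddr=62: (0,3) not in TLB -> MISS, insert

Answer: MISS HIT MISS MISS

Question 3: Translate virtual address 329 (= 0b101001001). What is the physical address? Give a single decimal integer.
Answer: 857

Derivation:
vaddr = 329 = 0b101001001
Split: l1_idx=5, l2_idx=0, offset=9
L1[5] = 2
L2[2][0] = 53
paddr = 53 * 16 + 9 = 857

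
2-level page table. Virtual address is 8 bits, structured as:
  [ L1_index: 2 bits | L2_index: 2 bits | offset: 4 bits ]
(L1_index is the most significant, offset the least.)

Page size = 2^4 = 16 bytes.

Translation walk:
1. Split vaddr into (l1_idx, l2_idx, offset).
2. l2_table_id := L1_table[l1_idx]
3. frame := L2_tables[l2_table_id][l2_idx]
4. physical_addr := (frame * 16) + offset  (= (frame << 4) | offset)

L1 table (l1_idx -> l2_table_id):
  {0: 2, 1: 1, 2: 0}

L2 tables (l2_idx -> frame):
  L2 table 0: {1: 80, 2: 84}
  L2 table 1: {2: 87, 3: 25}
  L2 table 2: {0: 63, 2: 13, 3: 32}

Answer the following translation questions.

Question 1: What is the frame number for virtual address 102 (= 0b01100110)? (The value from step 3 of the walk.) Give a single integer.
Answer: 87

Derivation:
vaddr = 102: l1_idx=1, l2_idx=2
L1[1] = 1; L2[1][2] = 87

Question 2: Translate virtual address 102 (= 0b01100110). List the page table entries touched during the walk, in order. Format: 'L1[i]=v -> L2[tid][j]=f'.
vaddr = 102 = 0b01100110
Split: l1_idx=1, l2_idx=2, offset=6

Answer: L1[1]=1 -> L2[1][2]=87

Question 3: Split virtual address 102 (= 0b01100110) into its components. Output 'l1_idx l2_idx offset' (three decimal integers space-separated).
vaddr = 102 = 0b01100110
  top 2 bits -> l1_idx = 1
  next 2 bits -> l2_idx = 2
  bottom 4 bits -> offset = 6

Answer: 1 2 6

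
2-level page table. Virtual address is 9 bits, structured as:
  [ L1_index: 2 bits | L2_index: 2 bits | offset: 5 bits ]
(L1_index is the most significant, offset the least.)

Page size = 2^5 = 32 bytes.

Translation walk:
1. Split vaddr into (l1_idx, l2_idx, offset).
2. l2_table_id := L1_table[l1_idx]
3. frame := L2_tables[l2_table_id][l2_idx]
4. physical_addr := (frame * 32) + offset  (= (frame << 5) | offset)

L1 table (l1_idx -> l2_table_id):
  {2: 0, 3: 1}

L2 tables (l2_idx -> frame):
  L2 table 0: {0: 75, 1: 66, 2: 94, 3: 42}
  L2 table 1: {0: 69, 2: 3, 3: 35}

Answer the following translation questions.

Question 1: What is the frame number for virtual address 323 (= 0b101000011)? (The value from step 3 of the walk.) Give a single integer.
Answer: 94

Derivation:
vaddr = 323: l1_idx=2, l2_idx=2
L1[2] = 0; L2[0][2] = 94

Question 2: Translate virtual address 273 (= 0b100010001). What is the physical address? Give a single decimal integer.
vaddr = 273 = 0b100010001
Split: l1_idx=2, l2_idx=0, offset=17
L1[2] = 0
L2[0][0] = 75
paddr = 75 * 32 + 17 = 2417

Answer: 2417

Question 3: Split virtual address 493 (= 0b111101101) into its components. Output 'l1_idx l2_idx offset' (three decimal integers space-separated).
vaddr = 493 = 0b111101101
  top 2 bits -> l1_idx = 3
  next 2 bits -> l2_idx = 3
  bottom 5 bits -> offset = 13

Answer: 3 3 13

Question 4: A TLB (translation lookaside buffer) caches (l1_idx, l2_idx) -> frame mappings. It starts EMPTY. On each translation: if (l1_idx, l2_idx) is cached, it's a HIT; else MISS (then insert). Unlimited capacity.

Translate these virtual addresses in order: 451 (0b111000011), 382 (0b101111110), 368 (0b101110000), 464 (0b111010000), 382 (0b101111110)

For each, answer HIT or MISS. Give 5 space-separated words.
vaddr=451: (3,2) not in TLB -> MISS, insert
vaddr=382: (2,3) not in TLB -> MISS, insert
vaddr=368: (2,3) in TLB -> HIT
vaddr=464: (3,2) in TLB -> HIT
vaddr=382: (2,3) in TLB -> HIT

Answer: MISS MISS HIT HIT HIT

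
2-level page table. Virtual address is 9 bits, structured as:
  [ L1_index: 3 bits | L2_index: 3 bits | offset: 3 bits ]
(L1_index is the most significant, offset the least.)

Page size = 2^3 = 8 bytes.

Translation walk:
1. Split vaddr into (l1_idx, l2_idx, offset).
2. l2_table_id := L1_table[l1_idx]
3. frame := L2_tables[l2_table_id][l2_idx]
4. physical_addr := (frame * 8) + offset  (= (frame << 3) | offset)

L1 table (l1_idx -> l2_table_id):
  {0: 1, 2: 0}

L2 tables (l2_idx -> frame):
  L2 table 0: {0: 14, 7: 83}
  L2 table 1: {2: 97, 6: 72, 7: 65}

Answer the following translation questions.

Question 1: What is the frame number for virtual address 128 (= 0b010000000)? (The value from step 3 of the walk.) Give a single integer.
Answer: 14

Derivation:
vaddr = 128: l1_idx=2, l2_idx=0
L1[2] = 0; L2[0][0] = 14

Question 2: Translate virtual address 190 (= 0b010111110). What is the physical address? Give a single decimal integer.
Answer: 670

Derivation:
vaddr = 190 = 0b010111110
Split: l1_idx=2, l2_idx=7, offset=6
L1[2] = 0
L2[0][7] = 83
paddr = 83 * 8 + 6 = 670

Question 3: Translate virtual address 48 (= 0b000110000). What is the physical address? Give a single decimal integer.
Answer: 576

Derivation:
vaddr = 48 = 0b000110000
Split: l1_idx=0, l2_idx=6, offset=0
L1[0] = 1
L2[1][6] = 72
paddr = 72 * 8 + 0 = 576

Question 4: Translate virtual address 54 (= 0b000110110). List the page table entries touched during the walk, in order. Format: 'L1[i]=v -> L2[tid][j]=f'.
vaddr = 54 = 0b000110110
Split: l1_idx=0, l2_idx=6, offset=6

Answer: L1[0]=1 -> L2[1][6]=72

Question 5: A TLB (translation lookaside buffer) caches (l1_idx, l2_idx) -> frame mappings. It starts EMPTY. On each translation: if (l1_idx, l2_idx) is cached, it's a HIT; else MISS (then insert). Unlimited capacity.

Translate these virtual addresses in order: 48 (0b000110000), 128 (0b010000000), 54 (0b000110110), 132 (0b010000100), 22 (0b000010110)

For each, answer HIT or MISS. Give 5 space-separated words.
Answer: MISS MISS HIT HIT MISS

Derivation:
vaddr=48: (0,6) not in TLB -> MISS, insert
vaddr=128: (2,0) not in TLB -> MISS, insert
vaddr=54: (0,6) in TLB -> HIT
vaddr=132: (2,0) in TLB -> HIT
vaddr=22: (0,2) not in TLB -> MISS, insert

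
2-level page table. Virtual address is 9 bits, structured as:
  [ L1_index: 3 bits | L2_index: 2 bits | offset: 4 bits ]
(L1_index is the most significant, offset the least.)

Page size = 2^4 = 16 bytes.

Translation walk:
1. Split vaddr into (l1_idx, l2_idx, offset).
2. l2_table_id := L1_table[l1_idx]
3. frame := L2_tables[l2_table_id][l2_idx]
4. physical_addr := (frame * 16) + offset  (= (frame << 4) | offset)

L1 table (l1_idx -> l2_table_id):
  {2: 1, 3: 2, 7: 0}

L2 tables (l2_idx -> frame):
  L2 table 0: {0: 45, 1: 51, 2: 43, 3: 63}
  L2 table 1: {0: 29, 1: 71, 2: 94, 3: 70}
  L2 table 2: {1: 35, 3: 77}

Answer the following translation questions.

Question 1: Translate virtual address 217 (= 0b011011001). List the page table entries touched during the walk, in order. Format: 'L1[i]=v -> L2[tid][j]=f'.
vaddr = 217 = 0b011011001
Split: l1_idx=3, l2_idx=1, offset=9

Answer: L1[3]=2 -> L2[2][1]=35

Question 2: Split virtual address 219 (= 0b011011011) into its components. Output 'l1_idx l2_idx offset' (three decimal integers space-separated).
Answer: 3 1 11

Derivation:
vaddr = 219 = 0b011011011
  top 3 bits -> l1_idx = 3
  next 2 bits -> l2_idx = 1
  bottom 4 bits -> offset = 11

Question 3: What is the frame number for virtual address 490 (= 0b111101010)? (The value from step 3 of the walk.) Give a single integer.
Answer: 43

Derivation:
vaddr = 490: l1_idx=7, l2_idx=2
L1[7] = 0; L2[0][2] = 43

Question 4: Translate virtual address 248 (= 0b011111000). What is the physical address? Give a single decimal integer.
vaddr = 248 = 0b011111000
Split: l1_idx=3, l2_idx=3, offset=8
L1[3] = 2
L2[2][3] = 77
paddr = 77 * 16 + 8 = 1240

Answer: 1240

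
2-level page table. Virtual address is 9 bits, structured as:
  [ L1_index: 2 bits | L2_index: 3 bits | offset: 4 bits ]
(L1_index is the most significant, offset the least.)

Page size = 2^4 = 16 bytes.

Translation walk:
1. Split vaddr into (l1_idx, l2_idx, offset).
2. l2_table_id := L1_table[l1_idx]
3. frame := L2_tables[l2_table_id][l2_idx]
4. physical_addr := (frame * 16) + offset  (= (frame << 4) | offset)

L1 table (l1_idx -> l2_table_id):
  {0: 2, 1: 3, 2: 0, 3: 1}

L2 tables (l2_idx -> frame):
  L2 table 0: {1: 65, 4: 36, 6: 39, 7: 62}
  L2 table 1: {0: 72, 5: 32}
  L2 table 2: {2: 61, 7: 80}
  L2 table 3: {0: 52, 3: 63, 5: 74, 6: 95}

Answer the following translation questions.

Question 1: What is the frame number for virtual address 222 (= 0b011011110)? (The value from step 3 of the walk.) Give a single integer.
vaddr = 222: l1_idx=1, l2_idx=5
L1[1] = 3; L2[3][5] = 74

Answer: 74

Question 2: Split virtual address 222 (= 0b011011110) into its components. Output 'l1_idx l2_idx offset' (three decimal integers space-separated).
vaddr = 222 = 0b011011110
  top 2 bits -> l1_idx = 1
  next 3 bits -> l2_idx = 5
  bottom 4 bits -> offset = 14

Answer: 1 5 14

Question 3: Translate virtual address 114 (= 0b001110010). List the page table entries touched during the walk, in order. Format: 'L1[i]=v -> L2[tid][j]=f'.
vaddr = 114 = 0b001110010
Split: l1_idx=0, l2_idx=7, offset=2

Answer: L1[0]=2 -> L2[2][7]=80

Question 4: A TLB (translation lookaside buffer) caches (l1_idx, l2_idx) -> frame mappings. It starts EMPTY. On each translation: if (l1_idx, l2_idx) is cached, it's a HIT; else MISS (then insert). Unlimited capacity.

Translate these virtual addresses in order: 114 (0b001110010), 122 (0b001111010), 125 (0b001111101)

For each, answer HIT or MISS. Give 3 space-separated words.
vaddr=114: (0,7) not in TLB -> MISS, insert
vaddr=122: (0,7) in TLB -> HIT
vaddr=125: (0,7) in TLB -> HIT

Answer: MISS HIT HIT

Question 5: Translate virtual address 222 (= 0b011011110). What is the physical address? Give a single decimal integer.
Answer: 1198

Derivation:
vaddr = 222 = 0b011011110
Split: l1_idx=1, l2_idx=5, offset=14
L1[1] = 3
L2[3][5] = 74
paddr = 74 * 16 + 14 = 1198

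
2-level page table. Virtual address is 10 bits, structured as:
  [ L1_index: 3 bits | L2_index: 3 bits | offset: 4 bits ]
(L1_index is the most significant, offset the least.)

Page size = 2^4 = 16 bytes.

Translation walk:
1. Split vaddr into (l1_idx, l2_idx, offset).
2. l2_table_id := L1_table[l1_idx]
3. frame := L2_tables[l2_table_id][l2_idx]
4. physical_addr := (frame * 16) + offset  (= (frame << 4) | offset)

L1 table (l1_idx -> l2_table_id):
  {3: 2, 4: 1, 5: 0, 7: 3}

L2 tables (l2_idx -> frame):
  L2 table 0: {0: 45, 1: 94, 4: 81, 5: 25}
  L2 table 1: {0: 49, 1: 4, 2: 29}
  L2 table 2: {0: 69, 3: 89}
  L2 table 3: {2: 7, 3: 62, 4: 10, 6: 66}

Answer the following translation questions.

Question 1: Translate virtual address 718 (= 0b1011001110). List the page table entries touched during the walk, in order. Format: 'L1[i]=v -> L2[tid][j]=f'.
vaddr = 718 = 0b1011001110
Split: l1_idx=5, l2_idx=4, offset=14

Answer: L1[5]=0 -> L2[0][4]=81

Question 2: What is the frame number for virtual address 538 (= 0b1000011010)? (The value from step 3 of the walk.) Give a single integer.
Answer: 4

Derivation:
vaddr = 538: l1_idx=4, l2_idx=1
L1[4] = 1; L2[1][1] = 4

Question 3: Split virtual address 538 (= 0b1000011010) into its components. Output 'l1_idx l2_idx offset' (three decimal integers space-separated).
Answer: 4 1 10

Derivation:
vaddr = 538 = 0b1000011010
  top 3 bits -> l1_idx = 4
  next 3 bits -> l2_idx = 1
  bottom 4 bits -> offset = 10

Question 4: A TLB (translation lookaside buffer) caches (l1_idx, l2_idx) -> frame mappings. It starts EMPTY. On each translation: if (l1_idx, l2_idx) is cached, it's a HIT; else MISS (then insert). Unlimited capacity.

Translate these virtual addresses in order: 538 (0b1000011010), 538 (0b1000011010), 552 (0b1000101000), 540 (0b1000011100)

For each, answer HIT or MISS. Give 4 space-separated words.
Answer: MISS HIT MISS HIT

Derivation:
vaddr=538: (4,1) not in TLB -> MISS, insert
vaddr=538: (4,1) in TLB -> HIT
vaddr=552: (4,2) not in TLB -> MISS, insert
vaddr=540: (4,1) in TLB -> HIT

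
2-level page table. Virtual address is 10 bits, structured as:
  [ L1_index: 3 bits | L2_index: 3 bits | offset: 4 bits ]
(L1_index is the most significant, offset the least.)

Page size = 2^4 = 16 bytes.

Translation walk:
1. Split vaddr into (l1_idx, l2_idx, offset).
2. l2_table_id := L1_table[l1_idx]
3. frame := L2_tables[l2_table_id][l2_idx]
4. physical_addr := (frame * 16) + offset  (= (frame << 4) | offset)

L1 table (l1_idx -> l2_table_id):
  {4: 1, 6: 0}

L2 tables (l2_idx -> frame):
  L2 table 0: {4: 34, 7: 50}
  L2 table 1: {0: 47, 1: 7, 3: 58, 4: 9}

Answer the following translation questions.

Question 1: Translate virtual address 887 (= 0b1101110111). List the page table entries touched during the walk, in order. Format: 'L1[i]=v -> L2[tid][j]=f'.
vaddr = 887 = 0b1101110111
Split: l1_idx=6, l2_idx=7, offset=7

Answer: L1[6]=0 -> L2[0][7]=50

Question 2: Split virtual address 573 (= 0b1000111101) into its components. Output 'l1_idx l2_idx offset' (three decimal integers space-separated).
vaddr = 573 = 0b1000111101
  top 3 bits -> l1_idx = 4
  next 3 bits -> l2_idx = 3
  bottom 4 bits -> offset = 13

Answer: 4 3 13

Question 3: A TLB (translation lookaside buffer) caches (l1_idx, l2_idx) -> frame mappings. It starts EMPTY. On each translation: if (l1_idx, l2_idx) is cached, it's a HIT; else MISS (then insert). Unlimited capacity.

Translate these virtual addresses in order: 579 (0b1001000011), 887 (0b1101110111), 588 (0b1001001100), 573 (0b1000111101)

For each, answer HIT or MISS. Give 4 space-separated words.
Answer: MISS MISS HIT MISS

Derivation:
vaddr=579: (4,4) not in TLB -> MISS, insert
vaddr=887: (6,7) not in TLB -> MISS, insert
vaddr=588: (4,4) in TLB -> HIT
vaddr=573: (4,3) not in TLB -> MISS, insert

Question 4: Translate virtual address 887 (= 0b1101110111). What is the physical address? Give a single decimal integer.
Answer: 807

Derivation:
vaddr = 887 = 0b1101110111
Split: l1_idx=6, l2_idx=7, offset=7
L1[6] = 0
L2[0][7] = 50
paddr = 50 * 16 + 7 = 807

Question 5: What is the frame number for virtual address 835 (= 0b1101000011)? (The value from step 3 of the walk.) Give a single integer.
vaddr = 835: l1_idx=6, l2_idx=4
L1[6] = 0; L2[0][4] = 34

Answer: 34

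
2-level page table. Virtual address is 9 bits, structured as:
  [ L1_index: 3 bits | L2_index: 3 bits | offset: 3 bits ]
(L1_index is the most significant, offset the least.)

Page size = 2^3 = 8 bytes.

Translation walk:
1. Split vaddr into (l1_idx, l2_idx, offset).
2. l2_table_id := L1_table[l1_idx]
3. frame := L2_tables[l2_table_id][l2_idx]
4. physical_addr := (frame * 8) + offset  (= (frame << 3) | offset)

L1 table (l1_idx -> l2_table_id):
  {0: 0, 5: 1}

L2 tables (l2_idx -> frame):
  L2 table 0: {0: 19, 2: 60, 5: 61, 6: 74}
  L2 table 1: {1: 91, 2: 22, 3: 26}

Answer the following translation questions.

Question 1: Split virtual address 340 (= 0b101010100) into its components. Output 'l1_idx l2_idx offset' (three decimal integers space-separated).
Answer: 5 2 4

Derivation:
vaddr = 340 = 0b101010100
  top 3 bits -> l1_idx = 5
  next 3 bits -> l2_idx = 2
  bottom 3 bits -> offset = 4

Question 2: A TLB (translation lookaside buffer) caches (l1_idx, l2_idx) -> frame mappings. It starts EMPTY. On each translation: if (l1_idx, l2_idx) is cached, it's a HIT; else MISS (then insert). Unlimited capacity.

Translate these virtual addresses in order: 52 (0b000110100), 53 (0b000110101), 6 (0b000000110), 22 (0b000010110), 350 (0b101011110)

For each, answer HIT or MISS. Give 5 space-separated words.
vaddr=52: (0,6) not in TLB -> MISS, insert
vaddr=53: (0,6) in TLB -> HIT
vaddr=6: (0,0) not in TLB -> MISS, insert
vaddr=22: (0,2) not in TLB -> MISS, insert
vaddr=350: (5,3) not in TLB -> MISS, insert

Answer: MISS HIT MISS MISS MISS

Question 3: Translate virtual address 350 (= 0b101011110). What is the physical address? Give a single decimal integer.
Answer: 214

Derivation:
vaddr = 350 = 0b101011110
Split: l1_idx=5, l2_idx=3, offset=6
L1[5] = 1
L2[1][3] = 26
paddr = 26 * 8 + 6 = 214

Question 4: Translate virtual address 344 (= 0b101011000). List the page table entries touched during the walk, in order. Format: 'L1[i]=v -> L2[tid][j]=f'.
Answer: L1[5]=1 -> L2[1][3]=26

Derivation:
vaddr = 344 = 0b101011000
Split: l1_idx=5, l2_idx=3, offset=0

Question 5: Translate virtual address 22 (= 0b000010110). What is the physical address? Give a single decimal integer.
vaddr = 22 = 0b000010110
Split: l1_idx=0, l2_idx=2, offset=6
L1[0] = 0
L2[0][2] = 60
paddr = 60 * 8 + 6 = 486

Answer: 486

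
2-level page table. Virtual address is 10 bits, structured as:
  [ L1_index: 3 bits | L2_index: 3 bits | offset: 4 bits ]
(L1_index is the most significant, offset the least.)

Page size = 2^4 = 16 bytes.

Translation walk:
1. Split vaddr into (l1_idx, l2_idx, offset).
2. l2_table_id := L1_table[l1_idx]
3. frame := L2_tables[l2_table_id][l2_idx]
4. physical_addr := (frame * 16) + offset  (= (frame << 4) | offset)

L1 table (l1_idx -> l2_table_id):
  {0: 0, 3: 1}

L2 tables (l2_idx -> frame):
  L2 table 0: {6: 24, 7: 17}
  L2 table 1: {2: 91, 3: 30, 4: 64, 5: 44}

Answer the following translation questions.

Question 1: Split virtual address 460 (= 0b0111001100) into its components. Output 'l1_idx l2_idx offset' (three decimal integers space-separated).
vaddr = 460 = 0b0111001100
  top 3 bits -> l1_idx = 3
  next 3 bits -> l2_idx = 4
  bottom 4 bits -> offset = 12

Answer: 3 4 12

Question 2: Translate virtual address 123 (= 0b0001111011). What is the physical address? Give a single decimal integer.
vaddr = 123 = 0b0001111011
Split: l1_idx=0, l2_idx=7, offset=11
L1[0] = 0
L2[0][7] = 17
paddr = 17 * 16 + 11 = 283

Answer: 283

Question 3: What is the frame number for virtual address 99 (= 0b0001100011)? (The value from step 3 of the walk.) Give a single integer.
Answer: 24

Derivation:
vaddr = 99: l1_idx=0, l2_idx=6
L1[0] = 0; L2[0][6] = 24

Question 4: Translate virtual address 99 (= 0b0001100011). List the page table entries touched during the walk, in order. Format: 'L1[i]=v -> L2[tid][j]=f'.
Answer: L1[0]=0 -> L2[0][6]=24

Derivation:
vaddr = 99 = 0b0001100011
Split: l1_idx=0, l2_idx=6, offset=3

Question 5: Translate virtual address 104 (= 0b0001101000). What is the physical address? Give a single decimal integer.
Answer: 392

Derivation:
vaddr = 104 = 0b0001101000
Split: l1_idx=0, l2_idx=6, offset=8
L1[0] = 0
L2[0][6] = 24
paddr = 24 * 16 + 8 = 392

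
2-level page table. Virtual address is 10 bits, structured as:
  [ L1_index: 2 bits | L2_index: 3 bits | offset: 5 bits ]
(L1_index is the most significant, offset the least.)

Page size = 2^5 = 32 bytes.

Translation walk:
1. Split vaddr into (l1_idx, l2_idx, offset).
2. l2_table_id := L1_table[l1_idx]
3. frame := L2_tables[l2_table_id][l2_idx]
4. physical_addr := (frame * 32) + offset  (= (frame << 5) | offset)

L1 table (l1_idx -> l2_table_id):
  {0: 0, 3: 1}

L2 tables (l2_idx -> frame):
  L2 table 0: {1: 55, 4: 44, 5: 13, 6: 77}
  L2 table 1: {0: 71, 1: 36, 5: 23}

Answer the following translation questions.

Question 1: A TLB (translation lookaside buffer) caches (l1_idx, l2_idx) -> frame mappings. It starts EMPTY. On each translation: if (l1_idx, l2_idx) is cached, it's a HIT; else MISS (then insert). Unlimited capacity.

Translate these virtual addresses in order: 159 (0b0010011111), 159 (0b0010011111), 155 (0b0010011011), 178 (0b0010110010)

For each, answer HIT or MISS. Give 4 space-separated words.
Answer: MISS HIT HIT MISS

Derivation:
vaddr=159: (0,4) not in TLB -> MISS, insert
vaddr=159: (0,4) in TLB -> HIT
vaddr=155: (0,4) in TLB -> HIT
vaddr=178: (0,5) not in TLB -> MISS, insert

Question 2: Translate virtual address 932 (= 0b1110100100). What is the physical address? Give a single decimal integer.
Answer: 740

Derivation:
vaddr = 932 = 0b1110100100
Split: l1_idx=3, l2_idx=5, offset=4
L1[3] = 1
L2[1][5] = 23
paddr = 23 * 32 + 4 = 740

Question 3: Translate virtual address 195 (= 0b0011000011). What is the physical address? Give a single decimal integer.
vaddr = 195 = 0b0011000011
Split: l1_idx=0, l2_idx=6, offset=3
L1[0] = 0
L2[0][6] = 77
paddr = 77 * 32 + 3 = 2467

Answer: 2467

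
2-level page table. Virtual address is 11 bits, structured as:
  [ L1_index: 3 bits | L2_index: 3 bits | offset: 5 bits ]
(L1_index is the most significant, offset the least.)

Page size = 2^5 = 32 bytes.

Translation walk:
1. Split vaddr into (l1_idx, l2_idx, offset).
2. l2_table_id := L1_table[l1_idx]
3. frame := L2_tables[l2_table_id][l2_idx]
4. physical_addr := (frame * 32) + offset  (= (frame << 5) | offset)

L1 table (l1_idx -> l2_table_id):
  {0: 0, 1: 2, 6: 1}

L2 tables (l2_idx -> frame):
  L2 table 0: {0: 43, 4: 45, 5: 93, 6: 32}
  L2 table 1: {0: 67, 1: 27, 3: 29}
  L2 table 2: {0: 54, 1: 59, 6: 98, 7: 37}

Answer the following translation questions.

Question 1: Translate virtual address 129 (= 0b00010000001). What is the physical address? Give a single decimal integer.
vaddr = 129 = 0b00010000001
Split: l1_idx=0, l2_idx=4, offset=1
L1[0] = 0
L2[0][4] = 45
paddr = 45 * 32 + 1 = 1441

Answer: 1441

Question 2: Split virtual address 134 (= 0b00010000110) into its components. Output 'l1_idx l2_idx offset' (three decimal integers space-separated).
vaddr = 134 = 0b00010000110
  top 3 bits -> l1_idx = 0
  next 3 bits -> l2_idx = 4
  bottom 5 bits -> offset = 6

Answer: 0 4 6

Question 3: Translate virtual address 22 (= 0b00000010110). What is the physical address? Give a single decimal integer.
vaddr = 22 = 0b00000010110
Split: l1_idx=0, l2_idx=0, offset=22
L1[0] = 0
L2[0][0] = 43
paddr = 43 * 32 + 22 = 1398

Answer: 1398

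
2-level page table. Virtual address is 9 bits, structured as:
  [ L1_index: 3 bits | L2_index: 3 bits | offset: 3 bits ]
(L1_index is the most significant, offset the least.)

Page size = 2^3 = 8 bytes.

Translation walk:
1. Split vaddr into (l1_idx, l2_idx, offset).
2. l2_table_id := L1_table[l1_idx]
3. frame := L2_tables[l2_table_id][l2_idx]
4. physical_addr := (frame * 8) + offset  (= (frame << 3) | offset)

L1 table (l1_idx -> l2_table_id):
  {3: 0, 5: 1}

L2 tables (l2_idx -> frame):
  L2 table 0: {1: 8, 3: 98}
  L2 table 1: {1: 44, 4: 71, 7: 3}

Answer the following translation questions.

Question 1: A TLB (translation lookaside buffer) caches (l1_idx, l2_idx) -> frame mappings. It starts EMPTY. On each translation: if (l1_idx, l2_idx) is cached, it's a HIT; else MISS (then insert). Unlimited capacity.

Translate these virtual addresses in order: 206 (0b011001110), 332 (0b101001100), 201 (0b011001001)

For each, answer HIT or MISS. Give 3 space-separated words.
Answer: MISS MISS HIT

Derivation:
vaddr=206: (3,1) not in TLB -> MISS, insert
vaddr=332: (5,1) not in TLB -> MISS, insert
vaddr=201: (3,1) in TLB -> HIT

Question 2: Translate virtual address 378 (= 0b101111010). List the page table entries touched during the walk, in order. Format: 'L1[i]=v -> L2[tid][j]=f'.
vaddr = 378 = 0b101111010
Split: l1_idx=5, l2_idx=7, offset=2

Answer: L1[5]=1 -> L2[1][7]=3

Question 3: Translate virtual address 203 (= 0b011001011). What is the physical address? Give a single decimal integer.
vaddr = 203 = 0b011001011
Split: l1_idx=3, l2_idx=1, offset=3
L1[3] = 0
L2[0][1] = 8
paddr = 8 * 8 + 3 = 67

Answer: 67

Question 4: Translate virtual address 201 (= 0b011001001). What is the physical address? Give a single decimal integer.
vaddr = 201 = 0b011001001
Split: l1_idx=3, l2_idx=1, offset=1
L1[3] = 0
L2[0][1] = 8
paddr = 8 * 8 + 1 = 65

Answer: 65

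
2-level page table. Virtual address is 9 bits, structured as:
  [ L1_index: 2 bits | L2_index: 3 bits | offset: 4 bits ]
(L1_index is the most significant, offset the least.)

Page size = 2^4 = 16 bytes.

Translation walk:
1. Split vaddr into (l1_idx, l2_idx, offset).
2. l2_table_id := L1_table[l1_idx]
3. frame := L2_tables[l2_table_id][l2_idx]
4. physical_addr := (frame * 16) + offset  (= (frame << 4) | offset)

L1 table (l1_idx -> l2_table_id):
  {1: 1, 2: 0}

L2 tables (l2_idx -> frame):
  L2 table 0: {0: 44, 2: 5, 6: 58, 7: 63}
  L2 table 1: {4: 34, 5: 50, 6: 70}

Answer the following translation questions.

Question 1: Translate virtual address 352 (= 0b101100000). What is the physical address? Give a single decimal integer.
Answer: 928

Derivation:
vaddr = 352 = 0b101100000
Split: l1_idx=2, l2_idx=6, offset=0
L1[2] = 0
L2[0][6] = 58
paddr = 58 * 16 + 0 = 928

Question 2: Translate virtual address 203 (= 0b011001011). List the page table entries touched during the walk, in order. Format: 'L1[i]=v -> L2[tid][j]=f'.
vaddr = 203 = 0b011001011
Split: l1_idx=1, l2_idx=4, offset=11

Answer: L1[1]=1 -> L2[1][4]=34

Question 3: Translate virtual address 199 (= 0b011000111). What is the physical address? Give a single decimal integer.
Answer: 551

Derivation:
vaddr = 199 = 0b011000111
Split: l1_idx=1, l2_idx=4, offset=7
L1[1] = 1
L2[1][4] = 34
paddr = 34 * 16 + 7 = 551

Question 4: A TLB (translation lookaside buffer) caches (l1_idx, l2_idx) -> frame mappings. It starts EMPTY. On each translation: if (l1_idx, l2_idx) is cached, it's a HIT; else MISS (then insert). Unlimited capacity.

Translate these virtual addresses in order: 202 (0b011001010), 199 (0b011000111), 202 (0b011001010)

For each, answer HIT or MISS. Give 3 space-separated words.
vaddr=202: (1,4) not in TLB -> MISS, insert
vaddr=199: (1,4) in TLB -> HIT
vaddr=202: (1,4) in TLB -> HIT

Answer: MISS HIT HIT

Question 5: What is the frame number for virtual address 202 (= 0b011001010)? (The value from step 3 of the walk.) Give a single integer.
vaddr = 202: l1_idx=1, l2_idx=4
L1[1] = 1; L2[1][4] = 34

Answer: 34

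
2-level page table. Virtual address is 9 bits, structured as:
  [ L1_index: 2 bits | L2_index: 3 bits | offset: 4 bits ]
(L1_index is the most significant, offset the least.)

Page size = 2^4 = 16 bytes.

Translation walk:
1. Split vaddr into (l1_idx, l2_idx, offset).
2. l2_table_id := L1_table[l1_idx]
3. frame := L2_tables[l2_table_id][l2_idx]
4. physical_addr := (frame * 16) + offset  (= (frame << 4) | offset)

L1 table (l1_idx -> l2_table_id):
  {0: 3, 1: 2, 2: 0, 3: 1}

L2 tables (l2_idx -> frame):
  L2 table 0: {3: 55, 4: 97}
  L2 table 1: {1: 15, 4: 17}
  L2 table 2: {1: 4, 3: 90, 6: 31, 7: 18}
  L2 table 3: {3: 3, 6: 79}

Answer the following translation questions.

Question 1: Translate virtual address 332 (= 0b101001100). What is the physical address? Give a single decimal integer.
vaddr = 332 = 0b101001100
Split: l1_idx=2, l2_idx=4, offset=12
L1[2] = 0
L2[0][4] = 97
paddr = 97 * 16 + 12 = 1564

Answer: 1564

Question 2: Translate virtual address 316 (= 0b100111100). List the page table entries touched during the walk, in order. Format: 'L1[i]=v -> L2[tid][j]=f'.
Answer: L1[2]=0 -> L2[0][3]=55

Derivation:
vaddr = 316 = 0b100111100
Split: l1_idx=2, l2_idx=3, offset=12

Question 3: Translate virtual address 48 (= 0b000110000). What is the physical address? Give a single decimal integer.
Answer: 48

Derivation:
vaddr = 48 = 0b000110000
Split: l1_idx=0, l2_idx=3, offset=0
L1[0] = 3
L2[3][3] = 3
paddr = 3 * 16 + 0 = 48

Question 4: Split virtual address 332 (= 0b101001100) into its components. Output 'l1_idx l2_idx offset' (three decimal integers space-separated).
vaddr = 332 = 0b101001100
  top 2 bits -> l1_idx = 2
  next 3 bits -> l2_idx = 4
  bottom 4 bits -> offset = 12

Answer: 2 4 12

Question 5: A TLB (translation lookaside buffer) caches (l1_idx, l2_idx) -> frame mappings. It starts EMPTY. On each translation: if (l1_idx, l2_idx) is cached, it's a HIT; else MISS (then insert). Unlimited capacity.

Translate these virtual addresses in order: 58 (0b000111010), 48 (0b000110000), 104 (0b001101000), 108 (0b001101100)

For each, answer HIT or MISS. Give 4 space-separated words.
vaddr=58: (0,3) not in TLB -> MISS, insert
vaddr=48: (0,3) in TLB -> HIT
vaddr=104: (0,6) not in TLB -> MISS, insert
vaddr=108: (0,6) in TLB -> HIT

Answer: MISS HIT MISS HIT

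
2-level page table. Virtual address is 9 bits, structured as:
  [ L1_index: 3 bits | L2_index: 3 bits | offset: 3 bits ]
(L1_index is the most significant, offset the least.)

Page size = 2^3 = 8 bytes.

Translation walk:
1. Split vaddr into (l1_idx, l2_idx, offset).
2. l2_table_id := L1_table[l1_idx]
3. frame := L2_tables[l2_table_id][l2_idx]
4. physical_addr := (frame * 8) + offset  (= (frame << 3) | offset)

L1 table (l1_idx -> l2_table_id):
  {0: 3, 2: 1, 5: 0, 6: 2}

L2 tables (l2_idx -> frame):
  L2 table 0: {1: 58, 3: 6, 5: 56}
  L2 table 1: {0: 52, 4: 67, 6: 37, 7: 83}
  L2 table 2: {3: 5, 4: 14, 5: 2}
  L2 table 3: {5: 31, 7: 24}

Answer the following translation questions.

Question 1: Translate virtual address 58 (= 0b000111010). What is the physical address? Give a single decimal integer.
vaddr = 58 = 0b000111010
Split: l1_idx=0, l2_idx=7, offset=2
L1[0] = 3
L2[3][7] = 24
paddr = 24 * 8 + 2 = 194

Answer: 194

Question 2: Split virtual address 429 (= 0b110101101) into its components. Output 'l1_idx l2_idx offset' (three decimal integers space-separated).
Answer: 6 5 5

Derivation:
vaddr = 429 = 0b110101101
  top 3 bits -> l1_idx = 6
  next 3 bits -> l2_idx = 5
  bottom 3 bits -> offset = 5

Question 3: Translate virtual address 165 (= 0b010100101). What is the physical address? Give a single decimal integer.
Answer: 541

Derivation:
vaddr = 165 = 0b010100101
Split: l1_idx=2, l2_idx=4, offset=5
L1[2] = 1
L2[1][4] = 67
paddr = 67 * 8 + 5 = 541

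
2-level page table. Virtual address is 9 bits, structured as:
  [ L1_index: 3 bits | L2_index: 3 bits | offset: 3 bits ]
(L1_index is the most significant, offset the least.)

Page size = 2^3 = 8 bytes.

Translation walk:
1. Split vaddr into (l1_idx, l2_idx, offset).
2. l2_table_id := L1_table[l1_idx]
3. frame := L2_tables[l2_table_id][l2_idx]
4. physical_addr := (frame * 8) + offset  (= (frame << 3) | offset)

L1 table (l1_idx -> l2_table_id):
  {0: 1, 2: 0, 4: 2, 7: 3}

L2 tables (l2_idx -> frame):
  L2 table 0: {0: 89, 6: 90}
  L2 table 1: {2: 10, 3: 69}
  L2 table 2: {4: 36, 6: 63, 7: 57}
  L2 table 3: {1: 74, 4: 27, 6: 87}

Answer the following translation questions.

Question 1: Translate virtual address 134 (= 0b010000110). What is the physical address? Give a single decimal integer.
Answer: 718

Derivation:
vaddr = 134 = 0b010000110
Split: l1_idx=2, l2_idx=0, offset=6
L1[2] = 0
L2[0][0] = 89
paddr = 89 * 8 + 6 = 718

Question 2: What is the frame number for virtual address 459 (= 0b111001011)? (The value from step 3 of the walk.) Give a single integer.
vaddr = 459: l1_idx=7, l2_idx=1
L1[7] = 3; L2[3][1] = 74

Answer: 74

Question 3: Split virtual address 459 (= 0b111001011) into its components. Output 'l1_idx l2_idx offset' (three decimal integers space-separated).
Answer: 7 1 3

Derivation:
vaddr = 459 = 0b111001011
  top 3 bits -> l1_idx = 7
  next 3 bits -> l2_idx = 1
  bottom 3 bits -> offset = 3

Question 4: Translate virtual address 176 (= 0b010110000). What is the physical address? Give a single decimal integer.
Answer: 720

Derivation:
vaddr = 176 = 0b010110000
Split: l1_idx=2, l2_idx=6, offset=0
L1[2] = 0
L2[0][6] = 90
paddr = 90 * 8 + 0 = 720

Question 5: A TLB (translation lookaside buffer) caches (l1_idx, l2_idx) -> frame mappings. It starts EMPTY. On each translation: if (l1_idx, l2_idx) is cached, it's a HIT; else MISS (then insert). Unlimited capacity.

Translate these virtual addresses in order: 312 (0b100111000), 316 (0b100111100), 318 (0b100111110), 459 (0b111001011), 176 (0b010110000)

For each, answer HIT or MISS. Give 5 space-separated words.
vaddr=312: (4,7) not in TLB -> MISS, insert
vaddr=316: (4,7) in TLB -> HIT
vaddr=318: (4,7) in TLB -> HIT
vaddr=459: (7,1) not in TLB -> MISS, insert
vaddr=176: (2,6) not in TLB -> MISS, insert

Answer: MISS HIT HIT MISS MISS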